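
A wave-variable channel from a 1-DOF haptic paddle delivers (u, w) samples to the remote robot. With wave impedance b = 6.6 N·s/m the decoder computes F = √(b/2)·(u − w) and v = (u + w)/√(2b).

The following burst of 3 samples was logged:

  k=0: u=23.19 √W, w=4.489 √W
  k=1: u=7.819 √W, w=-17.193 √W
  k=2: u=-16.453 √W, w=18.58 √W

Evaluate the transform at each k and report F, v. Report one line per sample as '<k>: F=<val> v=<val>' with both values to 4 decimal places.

0: F=33.9721 v=7.6184
1: F=45.4366 v=-2.5801
2: F=-63.6406 v=0.5854

k=0: u−w=18.7010, u+w=27.6790; √(b/2)=1.8166, √(2b)=3.6332; F=1.8166×18.701=33.9721, v=27.6790/3.6332=7.6184
k=1: u−w=25.0120, u+w=-9.3740; √(b/2)=1.8166, √(2b)=3.6332; F=1.8166×25.012=45.4366, v=-9.3740/3.6332=-2.5801
k=2: u−w=-35.0330, u+w=2.1270; √(b/2)=1.8166, √(2b)=3.6332; F=1.8166×(-35.033)=-63.6406, v=2.1270/3.6332=0.5854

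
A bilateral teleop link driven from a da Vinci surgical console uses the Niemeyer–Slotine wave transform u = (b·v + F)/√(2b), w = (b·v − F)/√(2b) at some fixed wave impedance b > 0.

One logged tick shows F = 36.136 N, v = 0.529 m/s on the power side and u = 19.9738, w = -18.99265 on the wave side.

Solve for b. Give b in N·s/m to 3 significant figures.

b = 1.72 N·s/m

u + w = 0.9811;  u + w = √(2b)·v, so √(2b) = 0.9811/0.529 = 1.8547.
b = (√(2b))²/2 = 3.4400/2 = 1.7200.
(Check via u − w = 2F/√(2b): u − w = 38.9665, 2F/√(2b) = 38.9664.)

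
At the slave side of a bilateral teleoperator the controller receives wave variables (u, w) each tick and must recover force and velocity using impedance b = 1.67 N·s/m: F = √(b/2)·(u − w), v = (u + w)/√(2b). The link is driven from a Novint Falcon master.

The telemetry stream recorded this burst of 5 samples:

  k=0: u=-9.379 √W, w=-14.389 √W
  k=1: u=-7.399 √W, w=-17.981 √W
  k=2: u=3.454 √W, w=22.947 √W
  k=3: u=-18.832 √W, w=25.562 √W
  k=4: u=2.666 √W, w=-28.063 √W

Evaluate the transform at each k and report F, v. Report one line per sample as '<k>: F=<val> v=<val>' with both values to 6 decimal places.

k=0: u−w=5.010000, u+w=-23.768000; √(b/2)=0.913783, √(2b)=1.827567; F=0.913783×5.01=4.578055, v=-23.768000/1.827567=-13.005271
k=1: u−w=10.582000, u+w=-25.380000; √(b/2)=0.913783, √(2b)=1.827567; F=0.913783×10.582=9.669655, v=-25.380000/1.827567=-13.887318
k=2: u−w=-19.493000, u+w=26.401000; √(b/2)=0.913783, √(2b)=1.827567; F=0.913783×(-19.493)=-17.812379, v=26.401000/1.827567=14.445984
k=3: u−w=-44.394000, u+w=6.730000; √(b/2)=0.913783, √(2b)=1.827567; F=0.913783×(-44.394)=-40.566498, v=6.730000/1.827567=3.682492
k=4: u−w=30.729000, u+w=-25.397000; √(b/2)=0.913783, √(2b)=1.827567; F=0.913783×30.729=28.079648, v=-25.397000/1.827567=-13.896620

0: F=4.578055 v=-13.005271
1: F=9.669655 v=-13.887318
2: F=-17.812379 v=14.445984
3: F=-40.566498 v=3.682492
4: F=28.079648 v=-13.896620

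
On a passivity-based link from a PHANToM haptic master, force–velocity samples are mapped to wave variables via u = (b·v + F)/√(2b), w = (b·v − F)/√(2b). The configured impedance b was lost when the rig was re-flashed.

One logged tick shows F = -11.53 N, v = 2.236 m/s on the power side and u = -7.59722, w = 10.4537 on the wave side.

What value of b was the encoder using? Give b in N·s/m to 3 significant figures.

u + w = 2.8565;  u + w = √(2b)·v, so √(2b) = 2.8565/2.236 = 1.2775.
b = (√(2b))²/2 = 1.6320/2 = 0.8160.
(Check via u − w = 2F/√(2b): u − w = -18.0509, 2F/√(2b) = -18.0509.)

b = 0.816 N·s/m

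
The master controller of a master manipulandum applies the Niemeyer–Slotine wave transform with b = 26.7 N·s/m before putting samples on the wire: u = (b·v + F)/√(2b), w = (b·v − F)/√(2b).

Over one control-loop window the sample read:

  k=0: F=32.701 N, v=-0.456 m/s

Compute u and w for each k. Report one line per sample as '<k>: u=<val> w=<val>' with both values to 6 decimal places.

k=0: b·v=26.7×(-0.456)=-12.175200; √(2b)=7.307530; u=(-12.175200+32.701)/7.307530=2.808856, w=(-12.175200−32.701)/7.307530=-6.141090

0: u=2.808856 w=-6.141090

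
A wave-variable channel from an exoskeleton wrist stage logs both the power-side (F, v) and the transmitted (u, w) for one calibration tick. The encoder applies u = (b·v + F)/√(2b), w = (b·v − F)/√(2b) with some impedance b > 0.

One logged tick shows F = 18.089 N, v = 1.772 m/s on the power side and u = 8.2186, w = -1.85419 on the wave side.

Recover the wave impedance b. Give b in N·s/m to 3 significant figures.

u + w = 6.3644;  u + w = √(2b)·v, so √(2b) = 6.3644/1.772 = 3.5917.
b = (√(2b))²/2 = 12.9000/2 = 6.4500.
(Check via u − w = 2F/√(2b): u − w = 10.0728, 2F/√(2b) = 10.0728.)

b = 6.45 N·s/m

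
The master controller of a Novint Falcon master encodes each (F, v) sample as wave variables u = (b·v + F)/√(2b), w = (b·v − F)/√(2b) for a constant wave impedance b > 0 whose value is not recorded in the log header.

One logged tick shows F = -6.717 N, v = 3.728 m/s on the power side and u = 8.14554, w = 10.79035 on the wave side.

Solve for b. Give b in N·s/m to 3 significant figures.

b = 12.9 N·s/m

u + w = 18.93589;  u + w = √(2b)·v, so √(2b) = 18.93589/3.728 = 5.07937.
b = (√(2b))²/2 = 25.80000/2 = 12.90000.
(Check via u − w = 2F/√(2b): u − w = -2.64481, 2F/√(2b) = -2.64482.)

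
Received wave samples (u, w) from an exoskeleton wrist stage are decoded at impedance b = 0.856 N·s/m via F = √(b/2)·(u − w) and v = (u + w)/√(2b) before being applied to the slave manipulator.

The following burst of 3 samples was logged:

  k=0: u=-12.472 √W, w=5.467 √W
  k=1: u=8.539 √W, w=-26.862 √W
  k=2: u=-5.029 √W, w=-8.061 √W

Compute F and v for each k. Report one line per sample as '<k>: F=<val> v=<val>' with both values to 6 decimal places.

0: F=-11.736000 v=-5.353727
1: F=23.159939 v=-14.003761
2: F=1.983586 v=-10.004324

k=0: u−w=-17.939000, u+w=-7.005000; √(b/2)=0.654217, √(2b)=1.308434; F=0.654217×(-17.939)=-11.736000, v=-7.005000/1.308434=-5.353727
k=1: u−w=35.401000, u+w=-18.323000; √(b/2)=0.654217, √(2b)=1.308434; F=0.654217×35.401=23.159939, v=-18.323000/1.308434=-14.003761
k=2: u−w=3.032000, u+w=-13.090000; √(b/2)=0.654217, √(2b)=1.308434; F=0.654217×3.032=1.983586, v=-13.090000/1.308434=-10.004324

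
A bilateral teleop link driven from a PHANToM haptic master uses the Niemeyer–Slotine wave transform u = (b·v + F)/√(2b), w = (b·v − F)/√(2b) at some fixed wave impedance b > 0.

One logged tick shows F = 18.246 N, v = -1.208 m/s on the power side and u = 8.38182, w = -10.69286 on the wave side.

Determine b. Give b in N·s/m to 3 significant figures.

u + w = -2.3110;  u + w = √(2b)·v, so √(2b) = -2.3110/(-1.208) = 1.9131.
b = (√(2b))²/2 = 3.6600/2 = 1.8300.
(Check via u − w = 2F/√(2b): u − w = 19.0747, 2F/√(2b) = 19.0747.)

b = 1.83 N·s/m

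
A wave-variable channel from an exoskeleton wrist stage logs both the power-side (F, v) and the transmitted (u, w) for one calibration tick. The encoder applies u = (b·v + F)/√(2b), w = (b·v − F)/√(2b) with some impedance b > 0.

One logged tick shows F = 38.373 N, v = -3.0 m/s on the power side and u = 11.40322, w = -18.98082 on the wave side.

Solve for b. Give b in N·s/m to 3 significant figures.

b = 3.19 N·s/m

u + w = -7.5776;  u + w = √(2b)·v, so √(2b) = -7.5776/(-3.0) = 2.5259.
b = (√(2b))²/2 = 6.3800/2 = 3.1900.
(Check via u − w = 2F/√(2b): u − w = 30.3840, 2F/√(2b) = 30.3840.)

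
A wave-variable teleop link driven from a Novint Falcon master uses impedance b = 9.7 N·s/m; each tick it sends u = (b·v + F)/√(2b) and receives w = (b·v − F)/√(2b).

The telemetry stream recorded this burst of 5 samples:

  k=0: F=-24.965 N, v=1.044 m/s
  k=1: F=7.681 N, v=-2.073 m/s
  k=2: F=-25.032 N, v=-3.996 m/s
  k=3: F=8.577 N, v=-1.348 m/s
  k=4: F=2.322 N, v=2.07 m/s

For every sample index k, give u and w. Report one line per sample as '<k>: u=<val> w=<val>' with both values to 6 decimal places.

0: u=-3.368840 w=7.967183
1: u=-2.821428 w=-6.309190
2: u=-14.483500 w=-3.117054
3: u=-1.021355 w=-4.915970
4: u=5.085885 w=4.031519

k=0: b·v=9.7×1.044=10.126800; √(2b)=4.404543; u=(10.126800+(-24.965))/4.404543=-3.368840, w=(10.126800−(-24.965))/4.404543=7.967183
k=1: b·v=9.7×(-2.073)=-20.108100; √(2b)=4.404543; u=(-20.108100+7.681)/4.404543=-2.821428, w=(-20.108100−7.681)/4.404543=-6.309190
k=2: b·v=9.7×(-3.996)=-38.761200; √(2b)=4.404543; u=(-38.761200+(-25.032))/4.404543=-14.483500, w=(-38.761200−(-25.032))/4.404543=-3.117054
k=3: b·v=9.7×(-1.348)=-13.075600; √(2b)=4.404543; u=(-13.075600+8.577)/4.404543=-1.021355, w=(-13.075600−8.577)/4.404543=-4.915970
k=4: b·v=9.7×2.07=20.079000; √(2b)=4.404543; u=(20.079000+2.322)/4.404543=5.085885, w=(20.079000−2.322)/4.404543=4.031519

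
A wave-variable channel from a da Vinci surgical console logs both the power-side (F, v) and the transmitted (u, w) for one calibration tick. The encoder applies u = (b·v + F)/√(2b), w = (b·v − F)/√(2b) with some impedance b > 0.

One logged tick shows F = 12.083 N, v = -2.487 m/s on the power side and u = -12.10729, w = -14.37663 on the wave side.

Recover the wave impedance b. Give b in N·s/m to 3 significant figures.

u + w = -26.4839;  u + w = √(2b)·v, so √(2b) = -26.4839/(-2.487) = 10.6489.
b = (√(2b))²/2 = 113.4000/2 = 56.7000.
(Check via u − w = 2F/√(2b): u − w = 2.2693, 2F/√(2b) = 2.2693.)

b = 56.7 N·s/m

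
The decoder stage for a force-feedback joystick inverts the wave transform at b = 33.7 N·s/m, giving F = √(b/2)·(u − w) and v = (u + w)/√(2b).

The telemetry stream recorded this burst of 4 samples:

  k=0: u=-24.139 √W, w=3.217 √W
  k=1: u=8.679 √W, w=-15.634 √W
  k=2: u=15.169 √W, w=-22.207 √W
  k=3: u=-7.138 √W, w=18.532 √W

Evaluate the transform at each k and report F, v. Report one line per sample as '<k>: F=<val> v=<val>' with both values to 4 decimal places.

0: F=-112.2930 v=-2.5484
1: F=99.8018 v=-0.8472
2: F=153.4238 v=-0.8573
3: F=-105.3721 v=1.3879

k=0: u−w=-27.3560, u+w=-20.9220; √(b/2)=4.1049, √(2b)=8.2098; F=4.1049×(-27.356)=-112.2930, v=-20.9220/8.2098=-2.5484
k=1: u−w=24.3130, u+w=-6.9550; √(b/2)=4.1049, √(2b)=8.2098; F=4.1049×24.313=99.8018, v=-6.9550/8.2098=-0.8472
k=2: u−w=37.3760, u+w=-7.0380; √(b/2)=4.1049, √(2b)=8.2098; F=4.1049×37.376=153.4238, v=-7.0380/8.2098=-0.8573
k=3: u−w=-25.6700, u+w=11.3940; √(b/2)=4.1049, √(2b)=8.2098; F=4.1049×(-25.67)=-105.3721, v=11.3940/8.2098=1.3879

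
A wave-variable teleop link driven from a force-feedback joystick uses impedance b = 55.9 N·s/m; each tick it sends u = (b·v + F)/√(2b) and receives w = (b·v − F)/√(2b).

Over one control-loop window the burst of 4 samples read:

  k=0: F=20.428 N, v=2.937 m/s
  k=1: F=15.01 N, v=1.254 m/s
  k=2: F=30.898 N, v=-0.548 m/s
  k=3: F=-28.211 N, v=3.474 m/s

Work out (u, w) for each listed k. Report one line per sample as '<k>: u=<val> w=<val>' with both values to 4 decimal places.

0: u=17.4593 w=13.5953
1: u=8.0492 w=5.2100
2: u=0.0250 w=-5.8194
3: u=15.6982 w=21.0343

k=0: b·v=55.9×2.937=164.1783; √(2b)=10.5736; u=(164.1783+20.428)/10.5736=17.4593, w=(164.1783−20.428)/10.5736=13.5953
k=1: b·v=55.9×1.254=70.0986; √(2b)=10.5736; u=(70.0986+15.01)/10.5736=8.0492, w=(70.0986−15.01)/10.5736=5.2100
k=2: b·v=55.9×(-0.548)=-30.6332; √(2b)=10.5736; u=(-30.6332+30.898)/10.5736=0.0250, w=(-30.6332−30.898)/10.5736=-5.8194
k=3: b·v=55.9×3.474=194.1966; √(2b)=10.5736; u=(194.1966+(-28.211))/10.5736=15.6982, w=(194.1966−(-28.211))/10.5736=21.0343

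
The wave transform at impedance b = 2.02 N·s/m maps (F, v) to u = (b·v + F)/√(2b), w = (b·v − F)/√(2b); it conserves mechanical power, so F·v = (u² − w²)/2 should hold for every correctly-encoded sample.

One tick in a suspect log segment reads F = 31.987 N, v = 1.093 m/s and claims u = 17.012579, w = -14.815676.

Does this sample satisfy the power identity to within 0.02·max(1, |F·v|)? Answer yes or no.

F·v = 31.987×1.093 = 34.961791 W.
(u² − w²)/2 = (289.427844 − 219.504255)/2 = 34.961794 W.
|Δ| = 0.000003;  2% of max(1, |F·v|) = 0.699236.

yes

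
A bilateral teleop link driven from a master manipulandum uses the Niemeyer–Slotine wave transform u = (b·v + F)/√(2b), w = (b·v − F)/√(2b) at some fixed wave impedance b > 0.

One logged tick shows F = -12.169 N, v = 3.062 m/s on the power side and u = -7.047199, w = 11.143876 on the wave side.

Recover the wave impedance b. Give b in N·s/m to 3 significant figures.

b = 0.895 N·s/m

u + w = 4.096677;  u + w = √(2b)·v, so √(2b) = 4.096677/3.062 = 1.337909.
b = (√(2b))²/2 = 1.790000/2 = 0.895000.
(Check via u − w = 2F/√(2b): u − w = -18.191075, 2F/√(2b) = -18.191074.)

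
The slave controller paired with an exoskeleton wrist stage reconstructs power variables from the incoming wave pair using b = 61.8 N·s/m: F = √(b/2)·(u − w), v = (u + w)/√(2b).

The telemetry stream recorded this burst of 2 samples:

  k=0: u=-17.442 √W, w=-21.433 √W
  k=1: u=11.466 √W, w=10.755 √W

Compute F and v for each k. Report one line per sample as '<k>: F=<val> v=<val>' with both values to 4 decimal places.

0: F=22.1851 v=-3.4967
1: F=3.9523 v=1.9987

k=0: u−w=3.9910, u+w=-38.8750; √(b/2)=5.5588, √(2b)=11.1176; F=5.5588×3.991=22.1851, v=-38.8750/11.1176=-3.4967
k=1: u−w=0.7110, u+w=22.2210; √(b/2)=5.5588, √(2b)=11.1176; F=5.5588×0.711=3.9523, v=22.2210/11.1176=1.9987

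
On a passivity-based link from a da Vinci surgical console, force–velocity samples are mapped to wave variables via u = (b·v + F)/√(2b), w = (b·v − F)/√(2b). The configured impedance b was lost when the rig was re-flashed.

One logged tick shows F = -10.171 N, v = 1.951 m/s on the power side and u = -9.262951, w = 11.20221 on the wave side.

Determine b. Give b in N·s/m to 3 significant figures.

u + w = 1.939259;  u + w = √(2b)·v, so √(2b) = 1.939259/1.951 = 0.993982.
b = (√(2b))²/2 = 0.988000/2 = 0.494000.
(Check via u − w = 2F/√(2b): u − w = -20.465161, 2F/√(2b) = -20.465158.)

b = 0.494 N·s/m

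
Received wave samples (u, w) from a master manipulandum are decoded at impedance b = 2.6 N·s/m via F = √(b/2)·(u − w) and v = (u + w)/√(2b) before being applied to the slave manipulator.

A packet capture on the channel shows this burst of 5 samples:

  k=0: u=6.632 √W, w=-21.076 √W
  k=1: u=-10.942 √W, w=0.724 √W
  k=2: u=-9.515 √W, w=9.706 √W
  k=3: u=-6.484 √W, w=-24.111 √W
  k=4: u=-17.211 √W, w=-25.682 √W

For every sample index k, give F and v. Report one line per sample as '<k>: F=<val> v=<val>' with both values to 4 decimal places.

0: F=31.5920 v=-6.3341
1: F=-13.3013 v=-4.4809
2: F=-21.9153 v=0.0838
3: F=20.0979 v=-13.4168
4: F=9.6584 v=-18.8098

k=0: u−w=27.7080, u+w=-14.4440; √(b/2)=1.1402, √(2b)=2.2804; F=1.1402×27.708=31.5920, v=-14.4440/2.2804=-6.3341
k=1: u−w=-11.6660, u+w=-10.2180; √(b/2)=1.1402, √(2b)=2.2804; F=1.1402×(-11.666)=-13.3013, v=-10.2180/2.2804=-4.4809
k=2: u−w=-19.2210, u+w=0.1910; √(b/2)=1.1402, √(2b)=2.2804; F=1.1402×(-19.221)=-21.9153, v=0.1910/2.2804=0.0838
k=3: u−w=17.6270, u+w=-30.5950; √(b/2)=1.1402, √(2b)=2.2804; F=1.1402×17.627=20.0979, v=-30.5950/2.2804=-13.4168
k=4: u−w=8.4710, u+w=-42.8930; √(b/2)=1.1402, √(2b)=2.2804; F=1.1402×8.471=9.6584, v=-42.8930/2.2804=-18.8098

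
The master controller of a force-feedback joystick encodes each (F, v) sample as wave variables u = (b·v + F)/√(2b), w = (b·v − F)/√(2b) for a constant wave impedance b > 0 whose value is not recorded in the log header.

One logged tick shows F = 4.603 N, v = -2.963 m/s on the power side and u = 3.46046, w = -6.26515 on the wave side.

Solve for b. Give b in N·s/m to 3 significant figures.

b = 0.448 N·s/m

u + w = -2.80469;  u + w = √(2b)·v, so √(2b) = -2.80469/(-2.963) = 0.94657.
b = (√(2b))²/2 = 0.89600/2 = 0.44800.
(Check via u − w = 2F/√(2b): u − w = 9.72561, 2F/√(2b) = 9.72563.)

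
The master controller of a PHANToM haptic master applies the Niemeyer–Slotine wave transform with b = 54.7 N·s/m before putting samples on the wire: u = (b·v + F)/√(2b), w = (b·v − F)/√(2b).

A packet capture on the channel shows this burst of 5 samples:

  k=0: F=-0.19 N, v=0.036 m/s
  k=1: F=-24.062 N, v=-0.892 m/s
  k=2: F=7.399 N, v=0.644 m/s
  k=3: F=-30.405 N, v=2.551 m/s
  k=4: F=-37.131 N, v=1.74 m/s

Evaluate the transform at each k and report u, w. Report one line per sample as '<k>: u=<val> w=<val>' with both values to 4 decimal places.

0: u=0.1701 w=0.2064
1: u=-6.9654 w=-2.3644
2: u=4.0753 w=2.6605
3: u=10.4341 w=16.2480
4: u=5.5497 w=12.6497

k=0: b·v=54.7×0.036=1.9692; √(2b)=10.4594; u=(1.9692+(-0.19))/10.4594=0.1701, w=(1.9692−(-0.19))/10.4594=0.2064
k=1: b·v=54.7×(-0.892)=-48.7924; √(2b)=10.4594; u=(-48.7924+(-24.062))/10.4594=-6.9654, w=(-48.7924−(-24.062))/10.4594=-2.3644
k=2: b·v=54.7×0.644=35.2268; √(2b)=10.4594; u=(35.2268+7.399)/10.4594=4.0753, w=(35.2268−7.399)/10.4594=2.6605
k=3: b·v=54.7×2.551=139.5397; √(2b)=10.4594; u=(139.5397+(-30.405))/10.4594=10.4341, w=(139.5397−(-30.405))/10.4594=16.2480
k=4: b·v=54.7×1.74=95.1780; √(2b)=10.4594; u=(95.1780+(-37.131))/10.4594=5.5497, w=(95.1780−(-37.131))/10.4594=12.6497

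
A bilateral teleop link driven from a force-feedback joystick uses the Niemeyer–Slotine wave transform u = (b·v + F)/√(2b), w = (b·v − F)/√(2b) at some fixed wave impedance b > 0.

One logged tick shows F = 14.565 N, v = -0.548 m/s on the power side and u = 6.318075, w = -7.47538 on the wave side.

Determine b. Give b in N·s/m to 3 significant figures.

b = 2.23 N·s/m

u + w = -1.157305;  u + w = √(2b)·v, so √(2b) = -1.157305/(-0.548) = 2.111870.
b = (√(2b))²/2 = 4.459997/2 = 2.229998.
(Check via u − w = 2F/√(2b): u − w = 13.793455, 2F/√(2b) = 13.793460.)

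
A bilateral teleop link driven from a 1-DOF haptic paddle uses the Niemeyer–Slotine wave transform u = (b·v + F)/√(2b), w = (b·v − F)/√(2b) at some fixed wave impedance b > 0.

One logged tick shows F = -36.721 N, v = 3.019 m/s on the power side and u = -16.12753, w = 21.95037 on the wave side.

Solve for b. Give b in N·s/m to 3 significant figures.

u + w = 5.8228;  u + w = √(2b)·v, so √(2b) = 5.8228/3.019 = 1.9287.
b = (√(2b))²/2 = 3.7200/2 = 1.8600.
(Check via u − w = 2F/√(2b): u − w = -38.0779, 2F/√(2b) = -38.0779.)

b = 1.86 N·s/m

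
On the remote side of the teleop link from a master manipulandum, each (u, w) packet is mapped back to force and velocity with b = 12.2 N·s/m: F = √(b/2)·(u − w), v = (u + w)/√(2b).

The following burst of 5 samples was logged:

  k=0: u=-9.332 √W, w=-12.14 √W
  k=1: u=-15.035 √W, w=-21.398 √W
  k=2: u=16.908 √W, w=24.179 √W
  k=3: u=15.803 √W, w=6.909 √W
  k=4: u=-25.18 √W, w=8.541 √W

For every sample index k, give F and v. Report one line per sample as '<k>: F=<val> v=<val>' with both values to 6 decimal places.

0: F=6.935248 v=-4.346879
1: F=15.715451 v=-7.375645
2: F=-17.958045 v=8.317820
3: F=21.966560 v=4.597910
4: F=-83.284726 v=-3.368467

k=0: u−w=2.808000, u+w=-21.472000; √(b/2)=2.469818, √(2b)=4.939636; F=2.469818×2.808=6.935248, v=-21.472000/4.939636=-4.346879
k=1: u−w=6.363000, u+w=-36.433000; √(b/2)=2.469818, √(2b)=4.939636; F=2.469818×6.363=15.715451, v=-36.433000/4.939636=-7.375645
k=2: u−w=-7.271000, u+w=41.087000; √(b/2)=2.469818, √(2b)=4.939636; F=2.469818×(-7.271)=-17.958045, v=41.087000/4.939636=8.317820
k=3: u−w=8.894000, u+w=22.712000; √(b/2)=2.469818, √(2b)=4.939636; F=2.469818×8.894=21.966560, v=22.712000/4.939636=4.597910
k=4: u−w=-33.721000, u+w=-16.639000; √(b/2)=2.469818, √(2b)=4.939636; F=2.469818×(-33.721)=-83.284726, v=-16.639000/4.939636=-3.368467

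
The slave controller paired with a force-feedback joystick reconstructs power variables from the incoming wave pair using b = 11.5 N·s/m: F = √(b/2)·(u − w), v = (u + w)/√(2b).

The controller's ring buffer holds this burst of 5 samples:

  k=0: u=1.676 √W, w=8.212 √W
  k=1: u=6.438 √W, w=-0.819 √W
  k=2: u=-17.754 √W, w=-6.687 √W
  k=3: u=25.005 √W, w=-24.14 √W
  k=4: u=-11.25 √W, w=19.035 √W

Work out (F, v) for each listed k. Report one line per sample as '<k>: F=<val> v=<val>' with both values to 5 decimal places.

0: F=-15.67278 v=2.06179
1: F=17.40167 v=1.17164
2: F=-26.53773 v=-5.09630
3: F=117.84557 v=0.18036
4: F=-72.62088 v=1.62328

k=0: u−w=-6.53600, u+w=9.88800; √(b/2)=2.39792, √(2b)=4.79583; F=2.39792×(-6.536)=-15.67278, v=9.88800/4.79583=2.06179
k=1: u−w=7.25700, u+w=5.61900; √(b/2)=2.39792, √(2b)=4.79583; F=2.39792×7.257=17.40167, v=5.61900/4.79583=1.17164
k=2: u−w=-11.06700, u+w=-24.44100; √(b/2)=2.39792, √(2b)=4.79583; F=2.39792×(-11.067)=-26.53773, v=-24.44100/4.79583=-5.09630
k=3: u−w=49.14500, u+w=0.86500; √(b/2)=2.39792, √(2b)=4.79583; F=2.39792×49.145=117.84557, v=0.86500/4.79583=0.18036
k=4: u−w=-30.28500, u+w=7.78500; √(b/2)=2.39792, √(2b)=4.79583; F=2.39792×(-30.285)=-72.62088, v=7.78500/4.79583=1.62328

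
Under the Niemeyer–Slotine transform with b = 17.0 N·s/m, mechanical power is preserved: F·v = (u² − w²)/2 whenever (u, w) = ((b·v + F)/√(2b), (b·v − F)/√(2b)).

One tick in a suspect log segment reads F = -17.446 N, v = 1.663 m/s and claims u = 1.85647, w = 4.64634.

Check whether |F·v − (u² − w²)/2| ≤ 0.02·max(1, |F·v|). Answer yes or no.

F·v = (-17.446)×1.663 = -29.01270 W.
(u² − w²)/2 = (3.44648 − 21.58848)/2 = -9.07100 W.
|Δ| = 19.94170;  2% of max(1, |F·v|) = 0.58025.

no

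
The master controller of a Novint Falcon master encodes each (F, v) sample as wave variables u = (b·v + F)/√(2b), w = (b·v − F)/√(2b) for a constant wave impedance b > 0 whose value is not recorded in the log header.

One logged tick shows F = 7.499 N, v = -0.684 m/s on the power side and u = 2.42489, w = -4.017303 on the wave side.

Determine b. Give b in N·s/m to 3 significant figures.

u + w = -1.592413;  u + w = √(2b)·v, so √(2b) = -1.592413/(-0.684) = 2.328089.
b = (√(2b))²/2 = 5.419999/2 = 2.710000.
(Check via u − w = 2F/√(2b): u − w = 6.442193, 2F/√(2b) = 6.442193.)

b = 2.71 N·s/m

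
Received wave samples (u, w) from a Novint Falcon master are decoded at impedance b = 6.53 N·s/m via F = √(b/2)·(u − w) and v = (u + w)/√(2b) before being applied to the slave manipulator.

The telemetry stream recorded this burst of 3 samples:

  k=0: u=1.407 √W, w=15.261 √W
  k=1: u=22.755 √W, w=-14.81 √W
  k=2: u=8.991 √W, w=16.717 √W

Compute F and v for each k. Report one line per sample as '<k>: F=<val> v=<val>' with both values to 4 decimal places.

0: F=-25.0332 v=4.6122
1: F=67.8774 v=2.1985
2: F=-13.9603 v=7.1137

k=0: u−w=-13.8540, u+w=16.6680; √(b/2)=1.8069, √(2b)=3.6139; F=1.8069×(-13.854)=-25.0332, v=16.6680/3.6139=4.6122
k=1: u−w=37.5650, u+w=7.9450; √(b/2)=1.8069, √(2b)=3.6139; F=1.8069×37.565=67.8774, v=7.9450/3.6139=2.1985
k=2: u−w=-7.7260, u+w=25.7080; √(b/2)=1.8069, √(2b)=3.6139; F=1.8069×(-7.726)=-13.9603, v=25.7080/3.6139=7.1137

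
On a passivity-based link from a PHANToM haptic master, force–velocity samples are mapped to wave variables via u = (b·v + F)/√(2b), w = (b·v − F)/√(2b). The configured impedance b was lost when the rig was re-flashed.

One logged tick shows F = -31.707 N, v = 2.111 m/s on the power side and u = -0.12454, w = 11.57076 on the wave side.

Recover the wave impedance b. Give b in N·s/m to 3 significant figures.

u + w = 11.4462;  u + w = √(2b)·v, so √(2b) = 11.4462/2.111 = 5.4222.
b = (√(2b))²/2 = 29.4000/2 = 14.7000.
(Check via u − w = 2F/√(2b): u − w = -11.6953, 2F/√(2b) = -11.6953.)

b = 14.7 N·s/m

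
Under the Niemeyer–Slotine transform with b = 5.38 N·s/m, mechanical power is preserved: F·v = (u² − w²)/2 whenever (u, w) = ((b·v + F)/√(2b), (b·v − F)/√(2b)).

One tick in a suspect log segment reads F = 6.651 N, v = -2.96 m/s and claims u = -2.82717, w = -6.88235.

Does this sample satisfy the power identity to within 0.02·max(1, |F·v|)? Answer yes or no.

F·v = 6.651×(-2.96) = -19.6870 W.
(u² − w²)/2 = (7.9929 − 47.3667)/2 = -19.6869 W.
|Δ| = 0.0000;  2% of max(1, |F·v|) = 0.3937.

yes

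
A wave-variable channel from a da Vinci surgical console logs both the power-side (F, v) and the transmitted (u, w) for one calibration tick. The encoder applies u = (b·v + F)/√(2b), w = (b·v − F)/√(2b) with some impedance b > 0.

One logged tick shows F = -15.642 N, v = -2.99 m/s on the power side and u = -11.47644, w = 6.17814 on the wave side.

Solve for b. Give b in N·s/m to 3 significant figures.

b = 1.57 N·s/m

u + w = -5.2983;  u + w = √(2b)·v, so √(2b) = -5.2983/(-2.99) = 1.7720.
b = (√(2b))²/2 = 3.1400/2 = 1.5700.
(Check via u − w = 2F/√(2b): u − w = -17.6546, 2F/√(2b) = -17.6546.)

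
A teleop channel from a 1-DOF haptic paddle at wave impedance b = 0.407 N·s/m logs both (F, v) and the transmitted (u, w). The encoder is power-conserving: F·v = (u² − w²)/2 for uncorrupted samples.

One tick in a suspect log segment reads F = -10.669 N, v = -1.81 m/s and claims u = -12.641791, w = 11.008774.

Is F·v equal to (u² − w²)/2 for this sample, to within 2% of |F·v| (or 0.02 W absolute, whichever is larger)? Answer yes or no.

yes

F·v = (-10.669)×(-1.81) = 19.310890 W.
(u² − w²)/2 = (159.814880 − 121.193105)/2 = 19.310887 W.
|Δ| = 0.000003;  2% of max(1, |F·v|) = 0.386218.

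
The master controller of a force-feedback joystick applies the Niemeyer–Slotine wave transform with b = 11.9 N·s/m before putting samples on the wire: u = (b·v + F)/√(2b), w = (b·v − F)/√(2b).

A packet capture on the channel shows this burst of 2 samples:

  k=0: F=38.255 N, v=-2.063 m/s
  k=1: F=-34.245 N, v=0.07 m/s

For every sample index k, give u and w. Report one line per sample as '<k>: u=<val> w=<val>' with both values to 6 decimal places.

0: u=2.809313 w=-12.873708
1: u=-6.848792 w=7.190289

k=0: b·v=11.9×(-2.063)=-24.549700; √(2b)=4.878524; u=(-24.549700+38.255)/4.878524=2.809313, w=(-24.549700−38.255)/4.878524=-12.873708
k=1: b·v=11.9×0.07=0.833000; √(2b)=4.878524; u=(0.833000+(-34.245))/4.878524=-6.848792, w=(0.833000−(-34.245))/4.878524=7.190289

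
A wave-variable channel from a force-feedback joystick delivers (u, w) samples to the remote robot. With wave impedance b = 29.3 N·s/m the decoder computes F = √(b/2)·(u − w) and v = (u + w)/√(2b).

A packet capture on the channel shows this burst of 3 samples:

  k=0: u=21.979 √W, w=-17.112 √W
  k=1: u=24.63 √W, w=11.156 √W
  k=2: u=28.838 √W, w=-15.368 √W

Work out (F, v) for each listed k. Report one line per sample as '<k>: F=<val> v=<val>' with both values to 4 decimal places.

k=0: u−w=39.0910, u+w=4.8670; √(b/2)=3.8275, √(2b)=7.6551; F=3.8275×39.091=149.6220, v=4.8670/7.6551=0.6358
k=1: u−w=13.4740, u+w=35.7860; √(b/2)=3.8275, √(2b)=7.6551; F=3.8275×13.474=51.5722, v=35.7860/7.6551=4.6748
k=2: u−w=44.2060, u+w=13.4700; √(b/2)=3.8275, √(2b)=7.6551; F=3.8275×44.206=169.1999, v=13.4700/7.6551=1.7596

0: F=149.6220 v=0.6358
1: F=51.5722 v=4.6748
2: F=169.1999 v=1.7596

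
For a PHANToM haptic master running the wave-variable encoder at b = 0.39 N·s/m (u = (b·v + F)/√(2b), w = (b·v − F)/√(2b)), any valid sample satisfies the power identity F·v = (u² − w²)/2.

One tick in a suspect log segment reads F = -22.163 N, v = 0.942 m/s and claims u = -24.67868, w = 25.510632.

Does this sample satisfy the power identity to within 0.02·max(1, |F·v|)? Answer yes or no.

F·v = (-22.163)×0.942 = -20.877546 W.
(u² − w²)/2 = (609.037247 − 650.792345)/2 = -20.877549 W.
|Δ| = 0.000003;  2% of max(1, |F·v|) = 0.417551.

yes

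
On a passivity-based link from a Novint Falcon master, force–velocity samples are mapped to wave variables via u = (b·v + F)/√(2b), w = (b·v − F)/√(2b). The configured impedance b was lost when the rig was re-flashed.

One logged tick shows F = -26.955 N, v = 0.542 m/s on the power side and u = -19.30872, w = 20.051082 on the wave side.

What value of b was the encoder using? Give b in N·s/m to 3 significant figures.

u + w = 0.742362;  u + w = √(2b)·v, so √(2b) = 0.742362/0.542 = 1.369672.
b = (√(2b))²/2 = 1.876000/2 = 0.938000.
(Check via u − w = 2F/√(2b): u − w = -39.359802, 2F/√(2b) = -39.359800.)

b = 0.938 N·s/m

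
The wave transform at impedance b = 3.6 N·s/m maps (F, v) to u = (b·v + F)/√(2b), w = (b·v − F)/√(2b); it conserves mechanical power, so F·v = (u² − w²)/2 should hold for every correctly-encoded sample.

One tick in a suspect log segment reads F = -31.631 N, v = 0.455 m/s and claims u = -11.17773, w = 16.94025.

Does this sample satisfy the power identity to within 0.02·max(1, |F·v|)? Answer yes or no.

no

F·v = (-31.631)×0.455 = -14.39211 W.
(u² − w²)/2 = (124.94165 − 286.97207)/2 = -81.01521 W.
|Δ| = 66.62311;  2% of max(1, |F·v|) = 0.28784.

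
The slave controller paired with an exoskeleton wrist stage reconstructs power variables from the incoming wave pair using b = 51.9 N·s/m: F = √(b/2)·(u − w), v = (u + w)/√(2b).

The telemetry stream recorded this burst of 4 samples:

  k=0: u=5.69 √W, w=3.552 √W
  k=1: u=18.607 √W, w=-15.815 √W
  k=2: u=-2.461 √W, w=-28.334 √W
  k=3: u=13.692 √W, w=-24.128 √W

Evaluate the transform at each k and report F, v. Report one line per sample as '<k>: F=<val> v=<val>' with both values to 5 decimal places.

k=0: u−w=2.13800, u+w=9.24200; √(b/2)=5.09411, √(2b)=10.18823; F=5.09411×2.138=10.89122, v=9.24200/10.18823=0.90713
k=1: u−w=34.42200, u+w=2.79200; √(b/2)=5.09411, √(2b)=10.18823; F=5.09411×34.422=175.34960, v=2.79200/10.18823=0.27404
k=2: u−w=25.87300, u+w=-30.79500; √(b/2)=5.09411, √(2b)=10.18823; F=5.09411×25.873=131.80002, v=-30.79500/10.18823=-3.02261
k=3: u−w=37.82000, u+w=-10.43600; √(b/2)=5.09411, √(2b)=10.18823; F=5.09411×37.82=192.65940, v=-10.43600/10.18823=-1.02432

0: F=10.89122 v=0.90713
1: F=175.34960 v=0.27404
2: F=131.80002 v=-3.02261
3: F=192.65940 v=-1.02432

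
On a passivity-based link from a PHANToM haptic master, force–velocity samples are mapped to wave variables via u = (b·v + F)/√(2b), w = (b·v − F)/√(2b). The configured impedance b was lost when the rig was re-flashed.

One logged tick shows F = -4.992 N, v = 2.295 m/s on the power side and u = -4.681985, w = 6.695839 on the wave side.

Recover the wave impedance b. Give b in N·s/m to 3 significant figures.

u + w = 2.013854;  u + w = √(2b)·v, so √(2b) = 2.013854/2.295 = 0.877496.
b = (√(2b))²/2 = 0.770000/2 = 0.385000.
(Check via u − w = 2F/√(2b): u − w = -11.377824, 2F/√(2b) = -11.377826.)

b = 0.385 N·s/m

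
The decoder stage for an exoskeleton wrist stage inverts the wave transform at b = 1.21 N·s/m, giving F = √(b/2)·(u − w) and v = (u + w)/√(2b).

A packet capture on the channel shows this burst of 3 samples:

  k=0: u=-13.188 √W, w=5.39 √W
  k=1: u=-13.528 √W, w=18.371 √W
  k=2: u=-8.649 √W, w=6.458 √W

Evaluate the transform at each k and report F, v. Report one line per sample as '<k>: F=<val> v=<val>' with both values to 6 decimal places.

k=0: u−w=-18.578000, u+w=-7.798000; √(b/2)=0.777817, √(2b)=1.555635; F=0.777817×(-18.578)=-14.450293, v=-7.798000/1.555635=-5.012744
k=1: u−w=-31.899000, u+w=4.843000; √(b/2)=0.777817, √(2b)=1.555635; F=0.777817×(-31.899)=-24.811599, v=4.843000/1.555635=3.113198
k=2: u−w=-15.107000, u+w=-2.191000; √(b/2)=0.777817, √(2b)=1.555635; F=0.777817×(-15.107)=-11.750488, v=-2.191000/1.555635=-1.408428

0: F=-14.450293 v=-5.012744
1: F=-24.811599 v=3.113198
2: F=-11.750488 v=-1.408428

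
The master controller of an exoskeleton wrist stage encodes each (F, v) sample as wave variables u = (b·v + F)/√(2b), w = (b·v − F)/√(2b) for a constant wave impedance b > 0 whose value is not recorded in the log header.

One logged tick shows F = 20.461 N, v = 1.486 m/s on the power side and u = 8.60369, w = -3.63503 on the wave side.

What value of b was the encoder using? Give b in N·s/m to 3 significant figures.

b = 5.59 N·s/m

u + w = 4.96866;  u + w = √(2b)·v, so √(2b) = 4.96866/1.486 = 3.34365.
b = (√(2b))²/2 = 11.17998/2 = 5.58999.
(Check via u − w = 2F/√(2b): u − w = 12.23872, 2F/√(2b) = 12.23873.)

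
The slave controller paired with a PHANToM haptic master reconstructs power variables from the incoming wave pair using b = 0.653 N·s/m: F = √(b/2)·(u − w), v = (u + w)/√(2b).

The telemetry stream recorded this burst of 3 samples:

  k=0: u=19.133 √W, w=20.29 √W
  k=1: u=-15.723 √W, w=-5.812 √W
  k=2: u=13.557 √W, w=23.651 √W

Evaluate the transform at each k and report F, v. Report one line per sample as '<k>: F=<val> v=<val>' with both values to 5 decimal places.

k=0: u−w=-1.15700, u+w=39.42300; √(b/2)=0.57140, √(2b)=1.14280; F=0.57140×(-1.157)=-0.66111, v=39.42300/1.14280=34.49674
k=1: u−w=-9.91100, u+w=-21.53500; √(b/2)=0.57140, √(2b)=1.14280; F=0.57140×(-9.911)=-5.66316, v=-21.53500/1.14280=-18.84401
k=2: u−w=-10.09400, u+w=37.20800; √(b/2)=0.57140, √(2b)=1.14280; F=0.57140×(-10.094)=-5.76773, v=37.20800/1.14280=32.55853

0: F=-0.66111 v=34.49674
1: F=-5.66316 v=-18.84401
2: F=-5.76773 v=32.55853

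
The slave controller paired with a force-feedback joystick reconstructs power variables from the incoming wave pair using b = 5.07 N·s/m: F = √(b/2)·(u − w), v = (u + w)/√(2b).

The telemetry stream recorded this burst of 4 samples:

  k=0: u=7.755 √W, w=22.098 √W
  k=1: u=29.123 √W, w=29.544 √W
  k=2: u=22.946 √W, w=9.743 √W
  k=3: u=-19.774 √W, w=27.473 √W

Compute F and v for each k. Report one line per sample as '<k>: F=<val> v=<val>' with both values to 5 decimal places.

k=0: u−w=-14.34300, u+w=29.85300; √(b/2)=1.59217, √(2b)=3.18434; F=1.59217×(-14.343)=-22.83647, v=29.85300/3.18434=9.37495
k=1: u−w=-0.42100, u+w=58.66700; √(b/2)=1.59217, √(2b)=3.18434; F=1.59217×(-0.421)=-0.67030, v=58.66700/3.18434=18.42362
k=2: u−w=13.20300, u+w=32.68900; √(b/2)=1.59217, √(2b)=3.18434; F=1.59217×13.203=21.02140, v=32.68900/3.18434=10.26556
k=3: u−w=-47.24700, u+w=7.69900; √(b/2)=1.59217, √(2b)=3.18434; F=1.59217×(-47.247)=-75.22518, v=7.69900/3.18434=2.41777

0: F=-22.83647 v=9.37495
1: F=-0.67030 v=18.42362
2: F=21.02140 v=10.26556
3: F=-75.22518 v=2.41777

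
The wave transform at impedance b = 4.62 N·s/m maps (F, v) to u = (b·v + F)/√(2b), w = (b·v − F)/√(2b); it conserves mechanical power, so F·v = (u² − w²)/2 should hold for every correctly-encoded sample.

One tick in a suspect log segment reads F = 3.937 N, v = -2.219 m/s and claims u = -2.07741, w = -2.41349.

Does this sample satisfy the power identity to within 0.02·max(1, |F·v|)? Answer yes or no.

no

F·v = 3.937×(-2.219) = -8.73620 W.
(u² − w²)/2 = (4.31563 − 5.82493)/2 = -0.75465 W.
|Δ| = 7.98155;  2% of max(1, |F·v|) = 0.17472.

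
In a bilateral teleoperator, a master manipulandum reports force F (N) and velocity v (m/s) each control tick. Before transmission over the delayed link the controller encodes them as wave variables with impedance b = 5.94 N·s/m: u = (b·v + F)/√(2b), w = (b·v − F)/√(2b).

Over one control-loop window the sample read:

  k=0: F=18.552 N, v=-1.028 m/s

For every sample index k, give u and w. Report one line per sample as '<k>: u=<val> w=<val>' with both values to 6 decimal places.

k=0: b·v=5.94×(-1.028)=-6.106320; √(2b)=3.446738; u=(-6.106320+18.552)/3.446738=3.610858, w=(-6.106320−18.552)/3.446738=-7.154104

0: u=3.610858 w=-7.154104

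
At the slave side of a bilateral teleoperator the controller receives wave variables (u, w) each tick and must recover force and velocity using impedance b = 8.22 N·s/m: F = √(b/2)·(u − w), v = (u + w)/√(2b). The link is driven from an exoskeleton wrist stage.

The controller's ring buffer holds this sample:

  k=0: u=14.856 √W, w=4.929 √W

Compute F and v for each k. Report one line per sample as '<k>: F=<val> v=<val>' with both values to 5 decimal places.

0: F=20.12514 v=4.87961

k=0: u−w=9.92700, u+w=19.78500; √(b/2)=2.02731, √(2b)=4.05463; F=2.02731×9.927=20.12514, v=19.78500/4.05463=4.87961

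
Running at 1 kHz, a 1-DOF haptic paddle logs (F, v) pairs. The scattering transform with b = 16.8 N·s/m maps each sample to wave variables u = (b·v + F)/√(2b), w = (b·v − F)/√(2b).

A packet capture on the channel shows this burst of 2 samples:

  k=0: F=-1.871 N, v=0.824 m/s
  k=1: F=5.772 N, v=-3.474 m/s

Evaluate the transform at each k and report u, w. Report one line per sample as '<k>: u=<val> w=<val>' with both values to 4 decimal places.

k=0: b·v=16.8×0.824=13.8432; √(2b)=5.7966; u=(13.8432+(-1.871))/5.7966=2.0654, w=(13.8432−(-1.871))/5.7966=2.7110
k=1: b·v=16.8×(-3.474)=-58.3632; √(2b)=5.7966; u=(-58.3632+5.772)/5.7966=-9.0728, w=(-58.3632−5.772)/5.7966=-11.0644

0: u=2.0654 w=2.7110
1: u=-9.0728 w=-11.0644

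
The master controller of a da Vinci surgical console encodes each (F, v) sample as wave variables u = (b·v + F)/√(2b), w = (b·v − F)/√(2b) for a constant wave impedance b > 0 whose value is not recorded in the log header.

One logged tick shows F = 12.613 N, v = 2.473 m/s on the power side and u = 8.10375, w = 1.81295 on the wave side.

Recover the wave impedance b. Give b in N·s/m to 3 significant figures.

u + w = 9.91670;  u + w = √(2b)·v, so √(2b) = 9.91670/2.473 = 4.00999.
b = (√(2b))²/2 = 16.08000/2 = 8.04000.
(Check via u − w = 2F/√(2b): u − w = 6.29080, 2F/√(2b) = 6.29079.)

b = 8.04 N·s/m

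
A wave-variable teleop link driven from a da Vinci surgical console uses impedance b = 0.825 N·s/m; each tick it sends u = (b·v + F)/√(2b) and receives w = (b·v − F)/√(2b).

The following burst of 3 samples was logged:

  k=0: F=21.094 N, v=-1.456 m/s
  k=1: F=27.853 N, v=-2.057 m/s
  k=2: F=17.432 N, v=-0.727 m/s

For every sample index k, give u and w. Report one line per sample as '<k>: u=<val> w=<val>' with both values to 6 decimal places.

0: u=15.486524 w=-17.356790
1: u=20.362399 w=-23.004663
2: u=13.103869 w=-14.037718

k=0: b·v=0.825×(-1.456)=-1.201200; √(2b)=1.284523; u=(-1.201200+21.094)/1.284523=15.486524, w=(-1.201200−21.094)/1.284523=-17.356790
k=1: b·v=0.825×(-2.057)=-1.697025; √(2b)=1.284523; u=(-1.697025+27.853)/1.284523=20.362399, w=(-1.697025−27.853)/1.284523=-23.004663
k=2: b·v=0.825×(-0.727)=-0.599775; √(2b)=1.284523; u=(-0.599775+17.432)/1.284523=13.103869, w=(-0.599775−17.432)/1.284523=-14.037718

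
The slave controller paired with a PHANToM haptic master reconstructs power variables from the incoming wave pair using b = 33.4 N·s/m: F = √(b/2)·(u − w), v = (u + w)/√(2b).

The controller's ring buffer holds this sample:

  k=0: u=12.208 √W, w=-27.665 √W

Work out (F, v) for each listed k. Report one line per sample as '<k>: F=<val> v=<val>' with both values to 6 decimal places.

k=0: u−w=39.873000, u+w=-15.457000; √(b/2)=4.086563, √(2b)=8.173127; F=4.086563×39.873=162.943540, v=-15.457000/8.173127=-1.891198

0: F=162.943540 v=-1.891198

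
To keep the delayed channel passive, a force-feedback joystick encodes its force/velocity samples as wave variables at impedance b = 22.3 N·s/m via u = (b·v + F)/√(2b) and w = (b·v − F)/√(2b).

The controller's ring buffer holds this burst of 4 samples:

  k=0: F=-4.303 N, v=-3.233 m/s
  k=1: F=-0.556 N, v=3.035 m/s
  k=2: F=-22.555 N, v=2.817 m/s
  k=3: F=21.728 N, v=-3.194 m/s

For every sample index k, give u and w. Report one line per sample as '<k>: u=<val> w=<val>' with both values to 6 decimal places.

k=0: b·v=22.3×(-3.233)=-72.095900; √(2b)=6.678323; u=(-72.095900+(-4.303))/6.678323=-11.439833, w=(-72.095900−(-4.303))/6.678323=-10.151186
k=1: b·v=22.3×3.035=67.680500; √(2b)=6.678323; u=(67.680500+(-0.556))/6.678323=10.051101, w=(67.680500−(-0.556))/6.678323=10.217610
k=2: b·v=22.3×2.817=62.819100; √(2b)=6.678323; u=(62.819100+(-22.555))/6.678323=6.029073, w=(62.819100−(-22.555))/6.678323=12.783763
k=3: b·v=22.3×(-3.194)=-71.226200; √(2b)=6.678323; u=(-71.226200+21.728)/6.678323=-7.411771, w=(-71.226200−21.728)/6.678323=-13.918793

0: u=-11.439833 w=-10.151186
1: u=10.051101 w=10.217610
2: u=6.029073 w=12.783763
3: u=-7.411771 w=-13.918793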